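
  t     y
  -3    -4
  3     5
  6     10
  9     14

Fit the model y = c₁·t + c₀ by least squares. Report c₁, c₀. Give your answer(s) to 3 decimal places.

c₁ = 1.514, c₀ = 0.571

The normal equations are: 135·c₁ + 15·c₀ = 213;  15·c₁ + 4·c₀ = 25.
(Σt·t = 135, Σt = 15, Σ1 = 4, Σt·y = 213, Σy = 25.)
Determinant 135·4 − 15² = 315.
c₁ = (213·4 − 15·25)/315 = 53/35; c₀ = (135·25 − 15·213)/315 = 4/7.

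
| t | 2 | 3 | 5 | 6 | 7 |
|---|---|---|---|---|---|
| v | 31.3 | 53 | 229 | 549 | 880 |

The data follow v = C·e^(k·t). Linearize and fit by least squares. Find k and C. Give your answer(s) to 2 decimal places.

k = 0.70, C = 7.28

Linearized form: ln v = k·t + ln C. From the 5 transformed points,
AᵀA = [[123.0000, 23.0000]; [23.0000, 5]], rhs = [131.2748, 25.9357]ᵀ  (here Σt = 23.0000, Σ(t)² = 123.0000, Σln v = 25.9357, Σt·ln v = 131.2748).
Solving (det = 86.0000): k = 0.69597, ln C = 1.98565, so C = exp(1.98565) = 7.28376.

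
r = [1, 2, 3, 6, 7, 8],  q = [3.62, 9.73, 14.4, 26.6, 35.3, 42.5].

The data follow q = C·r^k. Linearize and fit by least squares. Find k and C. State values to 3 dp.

With ln qᵢ as the transformed response and ln rᵢ as the regressor:
Σln r = 7.6089, Σ(ln r)² = 13.0084, Σln q = 16.8232, Σln r·ln q = 25.1178.
Equations: 13.0084·k + 7.6089·ln C = 25.1178;  7.6089·k + 6·ln C = 16.8232.
Solving (det = 20.1558): k = 1.12628, ln C = 1.37558, so C = exp(1.37558) = 3.95738.

k = 1.126, C = 3.957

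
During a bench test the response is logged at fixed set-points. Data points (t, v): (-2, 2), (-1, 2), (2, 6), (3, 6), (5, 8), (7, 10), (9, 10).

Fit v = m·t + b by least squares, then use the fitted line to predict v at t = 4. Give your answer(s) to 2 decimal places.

XᵀX·[m, b]ᵀ = Xᵀv reads: 173·m + 23·b = 224;  23·m + 7·b = 44.
Δ = 173·7 − 23² = 682.
m = (224·7 − 23·44)/682 = 278/341; b = (173·44 − 23·224)/682 = 1230/341.
At t = 4: v̂ = (278/341)·(4) + (1230/341)·(1) = 2342/341.

v̂ = 6.87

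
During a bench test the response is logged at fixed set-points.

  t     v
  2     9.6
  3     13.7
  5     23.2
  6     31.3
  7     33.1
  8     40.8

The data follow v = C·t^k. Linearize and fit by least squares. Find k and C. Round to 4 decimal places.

k = 1.0469, C = 4.4998

Taking logs, ln v = k·ln t + ln C, so regress ln v on ln t.
AᵀA = [[15.5987, 9.2183]; [9.2183, 6]], rhs = [30.1955, 18.6751]ᵀ  (here Σln t = 9.2183, Σ(ln t)² = 15.5987, Σln v = 18.6751, Σln t·ln v = 30.1955).
Δ = 15.5987·6 − (9.2183)² = 8.6152; k = (30.1955·6 − 9.2183·18.6751)/8.6152 = 1.04693, ln C = (15.5987·18.6751 − 9.2183·30.1955)/8.6152 = 1.50404, so C = exp(1.50404) = 4.49985.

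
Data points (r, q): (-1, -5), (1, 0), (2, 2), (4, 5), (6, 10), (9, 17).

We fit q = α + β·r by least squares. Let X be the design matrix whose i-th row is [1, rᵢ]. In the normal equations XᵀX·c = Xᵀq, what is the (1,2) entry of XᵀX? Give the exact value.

Row 1 ↔ basis 1, column 2 ↔ basis r, so (XᵀX)_{1,2} = Σᵢ r = (1)·(-1) + (1)·(1) + (1)·(2) + (1)·(4) + (1)·(6) + (1)·(9) = 21.

21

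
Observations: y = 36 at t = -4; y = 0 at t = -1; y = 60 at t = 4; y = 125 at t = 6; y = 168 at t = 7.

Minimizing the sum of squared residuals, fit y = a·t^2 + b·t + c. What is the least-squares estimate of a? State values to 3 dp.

The normal system XᵀX·[a, b, c]ᵀ = Xᵀy is [[4210, 558, 118]; [558, 118, 12]; [118, 12, 5]]·[a, b, c]ᵀ = [14268, 2022, 389]ᵀ.
Inverting the 3×3 Gram matrix, [a, b, c]ᵀ = [96701/32258, 95697/32258, -1072/16129]ᵀ.

a = 2.998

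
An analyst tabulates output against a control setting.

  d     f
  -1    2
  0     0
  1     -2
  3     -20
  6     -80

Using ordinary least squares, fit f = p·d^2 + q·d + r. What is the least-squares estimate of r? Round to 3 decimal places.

Compute the Gram sums: Σd^2·d^2 = 1379, Σd^2·d = 243, Σd^2 = 47, Σd·d = 47, Σd = 9, Σ1 = 5.
And Σd^2·f = -3060, Σd·f = -544, Σf = -100.
Inverting the 3×3 Gram matrix, [p, q, r]ᵀ = [-868/429, -202/143, 670/429]ᵀ.

r = 1.562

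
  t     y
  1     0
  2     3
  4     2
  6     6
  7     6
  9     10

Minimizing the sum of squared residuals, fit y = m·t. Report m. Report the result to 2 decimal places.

m = 0.97

MᵀM·[m]ᵀ = Mᵀy reads: 187·m = 182.
(Σt·t = 187, Σt·y = 182.)
m = 182/187 = 0.973262.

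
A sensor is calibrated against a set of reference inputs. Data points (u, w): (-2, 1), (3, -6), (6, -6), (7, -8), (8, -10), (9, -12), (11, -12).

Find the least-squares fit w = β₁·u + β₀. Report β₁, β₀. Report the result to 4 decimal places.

β₁ = -1.0179, β₀ = -1.4643

The normal system XᵀX·[β₁, β₀]ᵀ = Xᵀw is [[364, 42]; [42, 7]]·[β₁, β₀]ᵀ = [-432, -53]ᵀ.
det = 364·7 − 42² = 784.
β₁ = ((-432)·7 − 42·(-53))/784 = -57/56; β₀ = (364·(-53) − 42·(-432))/784 = -41/28.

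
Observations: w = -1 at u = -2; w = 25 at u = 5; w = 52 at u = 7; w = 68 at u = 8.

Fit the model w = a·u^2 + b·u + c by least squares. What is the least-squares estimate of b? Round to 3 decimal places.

With design matrix A, AᵀA = [[7138, 972, 142]; [972, 142, 18]; [142, 18, 4]] and Aᵀw = [7521, 1035, 144]ᵀ.
Solving the 3×3 system (Gaussian elimination) gives a = 3013/2838, b = 519/946, c = -5900/1419.

b = 0.549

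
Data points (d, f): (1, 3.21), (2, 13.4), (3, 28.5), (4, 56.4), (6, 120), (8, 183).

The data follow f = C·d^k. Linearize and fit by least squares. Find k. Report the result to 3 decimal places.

Linearized form: ln f = k·ln d + ln C. From the 6 transformed points,
XᵀX = [[11.1437, 7.0493]; [7.0493, 6]], rhs = [30.4802, 21.1409]ᵀ  (here Σln d = 7.0493, Σ(ln d)² = 11.1437, Σln f = 21.1409, Σln d·ln f = 30.4802).
Solving (det = 17.1702): k = 1.97166, ln C = 1.20703.

k = 1.972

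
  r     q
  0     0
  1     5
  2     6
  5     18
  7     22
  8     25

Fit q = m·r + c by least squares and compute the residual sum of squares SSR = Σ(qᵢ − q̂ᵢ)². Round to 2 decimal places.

SSR = 6.35

Sums needed: Σr·r = 143, Σr = 23, Σ1 = 6.
Right-hand side: Σr·q = 461, Σq = 76.
Normal equations: [[143, 23]; [23, 6]]·[m, c]ᵀ = [461, 76]ᵀ.
Δ = 143·6 − 23² = 329.
m = (461·6 − 23·76)/329 = 1018/329; c = (143·76 − 23·461)/329 = 265/329.
Residuals: -265/329, 362/329, -327/329, 81/47, -153/329, -184/329; SSR = 2088/329.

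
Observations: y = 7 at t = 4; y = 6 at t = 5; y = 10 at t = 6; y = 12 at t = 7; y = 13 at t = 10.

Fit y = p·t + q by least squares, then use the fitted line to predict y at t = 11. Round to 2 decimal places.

The normal system XᵀX·[p, q]ᵀ = Xᵀy is [[226, 32]; [32, 5]]·[p, q]ᵀ = [332, 48]ᵀ.
Eliminating q: 5·(row 1) − 32·(row 2) gives 106·p = 5·332 − 32·48 = 124, so p = 62/53.
Then q = (48 − 32·(62/53))/5 = 112/53.
At t = 11: ŷ = (62/53)·(11) + (112/53)·(1) = 794/53.

ŷ = 14.98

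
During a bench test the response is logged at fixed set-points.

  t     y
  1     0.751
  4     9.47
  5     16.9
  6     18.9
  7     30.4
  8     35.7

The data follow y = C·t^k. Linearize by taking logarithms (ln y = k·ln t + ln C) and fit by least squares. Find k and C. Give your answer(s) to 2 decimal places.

Let Y = ln y. Fitting Y = k·ln t + ln C by least squares:
Over the data: Σln t = 8.8128, Σ(ln t)² = 15.8331, Σln y = 14.7178, Σln t·ln y = 27.0117.
Normal system: [[15.8331, 8.8128]; [8.8128, 6]]·[k, ln C]ᵀ = [27.0117, 14.7178]ᵀ.
Slope k = (n·Σln t·ln y − Σln t·Σln y)/(n·Σ(ln t)² − (Σln t)²) = (6·27.0117 − 8.8128·14.7178)/17.3327 = 1.86724; ln C = (Σln y − k·Σln t)/n = -0.28965, so C = exp(-0.28965) = 0.74853.

k = 1.87, C = 0.75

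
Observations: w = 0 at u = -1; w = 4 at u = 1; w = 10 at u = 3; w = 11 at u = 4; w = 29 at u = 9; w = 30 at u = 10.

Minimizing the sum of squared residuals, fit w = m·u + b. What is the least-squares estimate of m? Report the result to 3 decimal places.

m = 2.885

Forming MᵀM = [[208, 26]; [26, 6]] and Mᵀw = [639, 84]ᵀ gives MᵀM·[m, b]ᵀ = Mᵀw.
Δ = 208·6 − 26² = 572.
m = (639·6 − 26·84)/572 = 75/26; b = (208·84 − 26·639)/572 = 3/2.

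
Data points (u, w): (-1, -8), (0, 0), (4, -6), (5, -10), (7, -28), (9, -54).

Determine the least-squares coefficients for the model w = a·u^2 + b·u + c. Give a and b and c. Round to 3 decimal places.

a = -1.024, b = 3.443, c = -2.087

From the data, Σu^2·u^2 = 9844, Σu^2·u = 1260, Σu^2 = 172, Σu·u = 172, Σu = 24, Σ1 = 6.
And Σu^2·w = -6100, Σu·w = -748, Σw = -106.
MᵀM·[a, b, c]ᵀ = Mᵀw becomes [[9844, 1260, 172]; [1260, 172, 24]; [172, 24, 6]]·[a, b, c]ᵀ = [-6100, -748, -106]ᵀ.
Solving the 3×3 system (Gaussian elimination) gives a = -8875/8668, b = 2713/788, c = -9045/4334.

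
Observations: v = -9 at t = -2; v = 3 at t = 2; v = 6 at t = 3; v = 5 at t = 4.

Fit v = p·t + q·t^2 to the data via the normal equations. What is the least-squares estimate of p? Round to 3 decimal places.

The normal equations are: 33·p + 91·q = 62;  91·p + 369·q = 110.
Δ = 33·369 − 91² = 3896.
p = (62·369 − 91·110)/3896 = 3217/974; q = (33·110 − 91·62)/3896 = -503/974.

p = 3.303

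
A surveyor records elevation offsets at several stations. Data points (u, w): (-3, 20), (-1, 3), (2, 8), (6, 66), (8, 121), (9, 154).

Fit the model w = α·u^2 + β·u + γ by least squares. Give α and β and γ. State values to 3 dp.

α = 1.964, β = -0.663, γ = 0.502

With design matrix X, XᵀX = [[12051, 1437, 195]; [1437, 195, 21]; [195, 21, 6]] and Xᵀw = [22809, 2703, 372]ᵀ.
Row-reducing yields α = 3407/1735, β = -1151/1735, γ = 871/1735.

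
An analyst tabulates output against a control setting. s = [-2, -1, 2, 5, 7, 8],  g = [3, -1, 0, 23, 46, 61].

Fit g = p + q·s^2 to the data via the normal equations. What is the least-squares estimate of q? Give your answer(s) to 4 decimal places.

q = 0.9878

Compute the Gram sums: Σ1 = 6, Σs^2 = 147, Σs^2·s^2 = 7155.
Moment sums: Σg = 132, Σs^2·g = 6744.
AᵀA·[p, q]ᵀ = Aᵀg becomes [[6, 147]; [147, 7155]]·[p, q]ᵀ = [132, 6744]ᵀ.
Determinant 6·7155 − 147² = 21321.
p = (132·7155 − 147·6744)/21321 = -5212/2369; q = (6·6744 − 147·132)/21321 = 2340/2369.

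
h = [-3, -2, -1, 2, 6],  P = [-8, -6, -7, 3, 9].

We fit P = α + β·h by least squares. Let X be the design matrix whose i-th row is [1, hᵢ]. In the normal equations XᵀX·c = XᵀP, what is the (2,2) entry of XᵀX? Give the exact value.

Row 2 ↔ basis h, column 2 ↔ basis h, so (XᵀX)_{2,2} = Σᵢ (h)·(h) = (-3)·(-3) + (-2)·(-2) + (-1)·(-1) + (2)·(2) + (6)·(6) = 54.

54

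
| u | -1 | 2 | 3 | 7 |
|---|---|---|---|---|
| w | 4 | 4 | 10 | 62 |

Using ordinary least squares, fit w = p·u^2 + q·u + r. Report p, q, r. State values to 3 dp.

p = 1.443, q = -1.405, r = 1.136

The normal system XᵀX·[p, q, r]ᵀ = Xᵀw is [[2499, 377, 63]; [377, 63, 11]; [63, 11, 4]]·[p, q, r]ᵀ = [3148, 468, 80]ᵀ.
Inverting the 3×3 Gram matrix, [p, q, r]ᵀ = [5651/3916, -5503/3916, 25/22]ᵀ.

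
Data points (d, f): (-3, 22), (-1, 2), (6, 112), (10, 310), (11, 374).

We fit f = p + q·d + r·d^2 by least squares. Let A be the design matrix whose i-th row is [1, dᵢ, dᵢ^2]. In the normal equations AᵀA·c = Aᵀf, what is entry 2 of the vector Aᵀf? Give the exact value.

Entry 2 ↔ basis d, so (Aᵀf)_{2} = Σᵢ (d)·fᵢ = (-3)·(22) + (-1)·(2) + (6)·(112) + (10)·(310) + (11)·(374) = 7818.

7818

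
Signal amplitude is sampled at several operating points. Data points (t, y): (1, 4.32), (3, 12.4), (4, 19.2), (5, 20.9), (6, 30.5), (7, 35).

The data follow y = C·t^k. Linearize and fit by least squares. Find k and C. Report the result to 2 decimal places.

Linearized form: ln y = k·ln t + ln C. From the 6 transformed points,
AᵀA = [[12.7160, 7.8320]; [7.8320, 6]], rhs = [24.7968, 16.9487]ᵀ  (here Σln t = 7.8320, Σ(ln t)² = 12.7160, Σln y = 16.9487, Σln t·ln y = 24.7968).
Slope k = (n·Σln t·ln y − Σln t·Σln y)/(n·Σ(ln t)² − (Σln t)²) = (6·24.7968 − 7.8320·16.9487)/14.9557 = 1.07239; ln C = (Σln y − k·Σln t)/n = 1.42496, so C = exp(1.42496) = 4.15768.

k = 1.07, C = 4.16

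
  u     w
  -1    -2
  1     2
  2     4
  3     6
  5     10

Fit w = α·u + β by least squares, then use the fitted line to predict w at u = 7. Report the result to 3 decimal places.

Setting ∂/∂α … = 0 gives: 40·α + 10·β = 80;  10·α + 5·β = 20.
(Σu·u = 40, Σu = 10, Σ1 = 5, Σu·w = 80, Σw = 20.)
Δ = 40·5 − 10² = 100.
α = (80·5 − 10·20)/100 = 2; β = (40·20 − 10·80)/100 = 0.
At u = 7: ŵ = (2)·(7) + (0)·(1) = 14.

ŵ = 14.000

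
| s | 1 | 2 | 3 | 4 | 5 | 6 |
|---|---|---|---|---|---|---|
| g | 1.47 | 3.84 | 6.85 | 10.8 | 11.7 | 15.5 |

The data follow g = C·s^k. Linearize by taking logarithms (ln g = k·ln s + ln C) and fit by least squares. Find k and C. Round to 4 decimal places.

Linearized form: ln g = k·ln s + ln C. From the 6 transformed points,
Σln s = 6.5793, Σ(ln s)² = 9.4099, Σln g = 11.2350, Σln s·ln g = 15.2148.
Equations: 9.4099·k + 6.5793·ln C = 15.2148;  6.5793·k + 6·ln C = 11.2350.
Δ = 9.4099·6 − (6.5793)² = 13.1729; k = (15.2148·6 − 6.5793·11.2350)/13.1729 = 1.31873, ln C = (9.4099·11.2350 − 6.5793·15.2148)/13.1729 = 0.42645, so C = exp(0.42645) = 1.53181.

k = 1.3187, C = 1.5318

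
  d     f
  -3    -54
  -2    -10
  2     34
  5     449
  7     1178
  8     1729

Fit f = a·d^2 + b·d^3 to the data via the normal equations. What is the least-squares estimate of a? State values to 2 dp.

a = 3.00

With design matrix X, XᵀX = [[7235, 52457]; [52457, 396275]] and Xᵀf = [179213, 1347237]ᵀ.
det = 7235·396275 − 52457² = 115312776.
a = (179213·396275 − 52457·1347237)/115312776 = 172810133/57656388; b = (7235·1347237 − 52457·179213)/115312776 = 173141677/57656388.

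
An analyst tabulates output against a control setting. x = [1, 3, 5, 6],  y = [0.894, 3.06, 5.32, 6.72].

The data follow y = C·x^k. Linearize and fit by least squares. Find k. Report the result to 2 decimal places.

k = 1.12

Linearized form: ln y = k·ln x + ln C. From the 4 transformed points,
AᵀA = [[7.0076, 4.4998]; [4.4998, 4]], rhs = [7.3323, 4.5829]ᵀ  (here Σln x = 4.4998, Σ(ln x)² = 7.0076, Σln y = 4.5829, Σln x·ln y = 7.3323).
Δ = 7.0076·4 − (4.4998)² = 7.7823; k = (7.3323·4 − 4.4998·4.5829)/7.7823 = 1.11881, ln C = (7.0076·4.5829 − 4.4998·7.3323)/7.7823 = -0.11288.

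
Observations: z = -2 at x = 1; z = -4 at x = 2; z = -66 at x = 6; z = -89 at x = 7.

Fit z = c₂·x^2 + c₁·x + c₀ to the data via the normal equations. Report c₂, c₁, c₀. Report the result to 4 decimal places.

Entries of MᵀM: Σx^2·x^2 = 3714, Σx^2·x = 568, Σx^2 = 90, Σx·x = 90, Σx = 16, Σ1 = 4.
Moment sums: Σx^2·z = -6755, Σx·z = -1029, Σz = -161.
Row-reducing yields c₂ = -21/10, c₁ = 259/130, c₀ = -63/65.

c₂ = -2.1000, c₁ = 1.9923, c₀ = -0.9692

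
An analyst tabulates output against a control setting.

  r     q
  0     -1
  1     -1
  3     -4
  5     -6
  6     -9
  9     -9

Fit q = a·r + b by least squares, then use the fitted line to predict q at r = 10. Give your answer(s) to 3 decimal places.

q̂ = -11.214

Compute the Gram sums: Σr·r = 152, Σr = 24, Σ1 = 6.
And Σr·q = -178, Σq = -30.
Determinant 152·6 − 24² = 336.
a = ((-178)·6 − 24·(-30))/336 = -29/28; b = (152·(-30) − 24·(-178))/336 = -6/7.
At r = 10: q̂ = (-29/28)·(10) + (-6/7)·(1) = -157/14.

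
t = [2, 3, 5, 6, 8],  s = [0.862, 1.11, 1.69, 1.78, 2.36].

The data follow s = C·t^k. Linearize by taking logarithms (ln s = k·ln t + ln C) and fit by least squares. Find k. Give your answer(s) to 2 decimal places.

Let Y = ln s. Fitting Y = k·ln t + ln C by least squares:
AᵀA = [[11.8122, 7.2724]; [7.2724, 5]], rhs = [3.6749, 1.9159]ᵀ  (here Σln t = 7.2724, Σ(ln t)² = 11.8122, Σln s = 1.9159, Σln t·ln s = 3.6749).
Slope k = (n·Σln t·ln s − Σln t·Σln s)/(n·Σ(ln t)² − (Σln t)²) = (5·3.6749 − 7.2724·1.9159)/6.1731 = 0.71953; ln C = (Σln s − k·Σln t)/n = -0.66337.

k = 0.72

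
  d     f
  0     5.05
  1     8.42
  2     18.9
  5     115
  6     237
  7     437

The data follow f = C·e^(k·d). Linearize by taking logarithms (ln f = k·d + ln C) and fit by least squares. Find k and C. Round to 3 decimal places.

Let Y = ln f. Fitting Y = k·d + ln C by least squares:
Σd = 21.0000, Σ(d)² = 115.0000, Σln f = 22.9821, Σd·ln f = 107.1015.
Equations: 115.0000·k + 21.0000·ln C = 107.1015;  21.0000·k + 6·ln C = 22.9821.
Solving (det = 249.0000): k = 0.64251, ln C = 1.58156, so C = exp(1.58156) = 4.86254.

k = 0.643, C = 4.863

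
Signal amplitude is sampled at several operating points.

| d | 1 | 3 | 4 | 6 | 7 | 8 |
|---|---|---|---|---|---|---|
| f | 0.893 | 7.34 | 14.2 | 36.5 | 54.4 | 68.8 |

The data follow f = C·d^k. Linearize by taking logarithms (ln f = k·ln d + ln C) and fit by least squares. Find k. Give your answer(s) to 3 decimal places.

Linearized form: ln f = k·ln d + ln C. From the 6 transformed points,
AᵀA = [[14.4498, 8.3020]; [8.3020, 6]], rhs = [28.8887, 16.3583]ᵀ  (here Σln d = 8.3020, Σ(ln d)² = 14.4498, Σln f = 16.3583, Σln d·ln f = 28.8887).
Δ = 14.4498·6 − (8.3020)² = 17.7753; k = (28.8887·6 − 8.3020·16.3583)/17.7753 = 2.11109, ln C = (14.4498·16.3583 − 8.3020·28.8887)/17.7753 = -0.19467.

k = 2.111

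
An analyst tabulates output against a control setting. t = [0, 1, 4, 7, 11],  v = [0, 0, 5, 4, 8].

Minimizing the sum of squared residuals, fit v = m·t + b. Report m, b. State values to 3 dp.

Setting ∂/∂m … = 0 gives: 187·m + 23·b = 136;  23·m + 5·b = 17.
(Σt·t = 187, Σt = 23, Σ1 = 5, Σt·v = 136, Σv = 17.)
Determinant 187·5 − 23² = 406.
m = (136·5 − 23·17)/406 = 289/406; b = (187·17 − 23·136)/406 = 51/406.

m = 0.712, b = 0.126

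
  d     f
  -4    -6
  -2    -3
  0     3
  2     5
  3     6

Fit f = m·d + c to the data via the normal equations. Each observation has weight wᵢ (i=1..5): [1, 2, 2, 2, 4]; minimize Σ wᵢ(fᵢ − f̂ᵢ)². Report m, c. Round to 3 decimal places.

m = 1.731, c = 1.287

Forming AᵀWA = [[68, 8]; [8, 11]] and AᵀWf = [128, 28]ᵀ gives AᵀWA·[m, c]ᵀ = AᵀWf.
Δ = 68·11 − 8² = 684.
m = (128·11 − 8·28)/684 = 296/171; c = (68·28 − 8·128)/684 = 220/171.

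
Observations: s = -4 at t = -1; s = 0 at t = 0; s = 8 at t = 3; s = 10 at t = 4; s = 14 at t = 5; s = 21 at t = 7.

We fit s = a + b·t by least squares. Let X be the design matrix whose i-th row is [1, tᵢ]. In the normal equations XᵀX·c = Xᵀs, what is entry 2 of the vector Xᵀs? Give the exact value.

285

Entry 2 ↔ basis t, so (Xᵀs)_{2} = Σᵢ (t)·sᵢ = (-1)·(-4) + (0)·(0) + (3)·(8) + (4)·(10) + (5)·(14) + (7)·(21) = 285.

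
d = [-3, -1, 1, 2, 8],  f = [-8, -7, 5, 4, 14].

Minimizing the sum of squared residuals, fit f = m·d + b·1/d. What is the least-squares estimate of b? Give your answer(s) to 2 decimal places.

b = 4.15

From the data, Σd·d = 79, Σd·1/d = 5, Σ1/d·1/d = 1369/576.
Moment sums: Σd·f = 156, Σ1/d·f = 221/12.
Eliminating b: (1369/576)·(row 1) − 5·(row 2) gives (93751/576)·m = (1369/576)·156 − 5·(221/12) = 4459/16, so m = 22932/13393.
Then b = ((221/12) − 5·(22932/13393))/(1369/576) = 55536/13393.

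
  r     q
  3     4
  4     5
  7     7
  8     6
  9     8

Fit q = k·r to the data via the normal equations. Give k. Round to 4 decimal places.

Sums needed: Σr·r = 219.
And Σr·q = 201.
Normal equations: [[219]]·[k]ᵀ = [201]ᵀ.
k = 201/219 = 0.917808.

k = 0.9178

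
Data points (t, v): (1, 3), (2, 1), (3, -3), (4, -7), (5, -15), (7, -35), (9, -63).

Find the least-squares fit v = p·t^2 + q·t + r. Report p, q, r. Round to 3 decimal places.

With design matrix M, MᵀM = [[9941, 1297, 185]; [1297, 185, 31]; [185, 31, 7]] and Mᵀv = [-7325, -919, -119]ᵀ.
Solving the 3×3 system (Gaussian elimination) gives p = -7106/7483, q = 9668/7483, r = 17775/7483.

p = -0.950, q = 1.292, r = 2.375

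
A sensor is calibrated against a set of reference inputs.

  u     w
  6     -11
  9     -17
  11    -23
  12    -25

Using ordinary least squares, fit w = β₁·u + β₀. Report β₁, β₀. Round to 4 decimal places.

β₁ = -2.3810, β₀ = 3.6190

The normal system AᵀA·[β₁, β₀]ᵀ = Aᵀw is [[382, 38]; [38, 4]]·[β₁, β₀]ᵀ = [-772, -76]ᵀ.
Δ = 382·4 − 38² = 84.
β₁ = ((-772)·4 − 38·(-76))/84 = -50/21; β₀ = (382·(-76) − 38·(-772))/84 = 76/21.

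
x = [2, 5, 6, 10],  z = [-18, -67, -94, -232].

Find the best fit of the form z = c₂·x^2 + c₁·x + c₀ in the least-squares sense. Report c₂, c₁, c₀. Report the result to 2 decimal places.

c₂ = -2.00, c₁ = -2.76, c₀ = -4.30

MᵀM·[c₂, c₁, c₀]ᵀ = Mᵀz reads: 11937·c₂ + 1349·c₁ + 165·c₀ = -28331;  1349·c₂ + 165·c₁ + 23·c₀ = -3255;  165·c₂ + 23·c₁ + 4·c₀ = -411.
(Σx^2·x^2 = 11937, Σx^2·x = 1349, Σx^2 = 165, Σx·x = 165, Σx = 23, Σ1 = 4, Σx^2·z = -28331, Σx·z = -3255, Σz = -411.)
Row-reducing yields c₂ = -7841/3916, c₁ = -10801/3916, c₀ = -8411/1958.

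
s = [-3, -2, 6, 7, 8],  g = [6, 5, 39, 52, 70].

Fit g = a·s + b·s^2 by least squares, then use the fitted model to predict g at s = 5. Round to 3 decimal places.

Forming XᵀX = [[162, 1036]; [1036, 7890]] and Xᵀg = [1130, 8506]ᵀ gives XᵀX·[a, b]ᵀ = Xᵀg.
det = 162·7890 − 1036² = 204884.
a = (1130·7890 − 1036·8506)/204884 = 25871/51221; b = (162·8506 − 1036·1130)/204884 = 51823/51221.
At s = 5: ĝ = (25871/51221)·(5) + (51823/51221)·(25) = 1424930/51221.

ĝ = 27.819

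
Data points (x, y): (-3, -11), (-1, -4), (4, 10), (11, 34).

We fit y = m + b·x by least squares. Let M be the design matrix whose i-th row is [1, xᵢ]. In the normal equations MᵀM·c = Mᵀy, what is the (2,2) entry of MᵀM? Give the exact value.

147

Row 2 ↔ basis x, column 2 ↔ basis x, so (MᵀM)_{2,2} = Σᵢ (x)·(x) = (-3)·(-3) + (-1)·(-1) + (4)·(4) + (11)·(11) = 147.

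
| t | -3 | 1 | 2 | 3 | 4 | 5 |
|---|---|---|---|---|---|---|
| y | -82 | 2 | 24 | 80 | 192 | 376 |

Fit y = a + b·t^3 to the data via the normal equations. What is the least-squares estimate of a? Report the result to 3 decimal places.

a = -0.760

The normal system MᵀM·[a, b]ᵀ = Mᵀy is [[6, 198]; [198, 21244]]·[a, b]ᵀ = [592, 63856]ᵀ.
Determinant 6·21244 − 198² = 88260.
a = (592·21244 − 198·63856)/88260 = -3352/4413; b = (6·63856 − 198·592)/88260 = 4432/1471.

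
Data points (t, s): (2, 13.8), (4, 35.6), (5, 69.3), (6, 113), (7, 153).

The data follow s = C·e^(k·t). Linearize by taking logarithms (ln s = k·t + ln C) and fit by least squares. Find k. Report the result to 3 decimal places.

k = 0.499

Linearized form: ln s = k·t + ln C. From the 5 transformed points,
Σt = 24.0000, Σ(t)² = 130.0000, Σln s = 20.1933, Σt·ln s = 104.3083.
Normal system: [[130.0000, 24.0000]; [24.0000, 5]]·[k, ln C]ᵀ = [104.3083, 20.1933]ᵀ.
Δ = 130.0000·5 − (24.0000)² = 74.0000; k = (104.3083·5 − 24.0000·20.1933)/74.0000 = 0.49869, ln C = (130.0000·20.1933 − 24.0000·104.3083)/74.0000 = 1.64496.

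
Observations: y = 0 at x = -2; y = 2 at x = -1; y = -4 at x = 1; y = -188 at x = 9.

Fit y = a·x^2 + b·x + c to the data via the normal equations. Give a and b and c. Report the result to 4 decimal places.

Entries of MᵀM: Σx^2·x^2 = 6579, Σx^2·x = 721, Σx^2 = 87, Σx·x = 87, Σx = 7, Σ1 = 4.
For Mᵀy: Σx^2·y = -15230, Σx·y = -1698, Σy = -190.
So MᵀM·[a, b, c]ᵀ = Mᵀy: [[6579, 721, 87]; [721, 87, 7]; [87, 7, 4]]·[a, b, c]ᵀ = [-15230, -1698, -190]ᵀ.
Row-reducing yields a = -2035/1033, b = -44027/13429, c = 14566/13429.

a = -1.9700, b = -3.2785, c = 1.0847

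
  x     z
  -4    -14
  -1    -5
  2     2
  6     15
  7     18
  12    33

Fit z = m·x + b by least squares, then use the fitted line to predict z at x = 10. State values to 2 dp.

Setting ∂/∂m … = 0 gives: 250·m + 22·b = 677;  22·m + 6·b = 49.
(Σx·x = 250, Σx = 22, Σ1 = 6, Σx·z = 677, Σz = 49.)
Determinant 250·6 − 22² = 1016.
m = (677·6 − 22·49)/1016 = 373/127; b = (250·49 − 22·677)/1016 = -661/254.
At x = 10: ẑ = (373/127)·(10) + (-661/254)·(1) = 6799/254.

ẑ = 26.77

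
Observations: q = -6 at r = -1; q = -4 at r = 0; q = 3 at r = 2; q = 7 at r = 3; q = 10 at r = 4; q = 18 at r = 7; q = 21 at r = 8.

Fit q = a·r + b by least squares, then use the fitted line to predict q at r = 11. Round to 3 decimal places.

q̂ = 30.568

Entries of MᵀM: Σr·r = 143, Σr = 23, Σ1 = 7.
For Mᵀq: Σr·q = 367, Σq = 49.
So MᵀM·[a, b]ᵀ = Mᵀq: [[143, 23]; [23, 7]]·[a, b]ᵀ = [367, 49]ᵀ.
Eliminating b: 7·(row 1) − 23·(row 2) gives 472·a = 7·367 − 23·49 = 1442, so a = 721/236.
Then b = (49 − 23·(721/236))/7 = -717/236.
At r = 11: q̂ = (721/236)·(11) + (-717/236)·(1) = 3607/118.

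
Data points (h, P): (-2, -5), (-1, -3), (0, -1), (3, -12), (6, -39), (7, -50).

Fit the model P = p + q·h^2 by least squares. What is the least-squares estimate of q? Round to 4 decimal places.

From the data, Σ1 = 6, Σh^2 = 99, Σh^2·h^2 = 3795.
Moment sums: ΣP = -110, Σh^2·P = -3985.
Normal equations: [[6, 99]; [99, 3795]]·[p, q]ᵀ = [-110, -3985]ᵀ.
Eliminating q: 3795·(row 1) − 99·(row 2) gives 12969·p = 3795·(-110) − 99·(-3985) = -22935, so p = -695/393.
Then q = ((-3985) − 99·(-695/393))/3795 = -4340/4323.

q = -1.0039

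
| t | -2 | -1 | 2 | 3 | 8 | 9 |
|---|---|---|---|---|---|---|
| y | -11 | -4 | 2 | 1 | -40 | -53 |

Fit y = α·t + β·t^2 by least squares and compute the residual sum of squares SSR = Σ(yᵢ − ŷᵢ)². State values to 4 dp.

Compute the Gram sums: Σt·t = 163, Σt·t^2 = 1267, Σt^2·t^2 = 10771.
For Aᵀy: Σt·y = -764, Σt^2·y = -6884.
det = 163·10771 − 1267² = 150384.
α = ((-764)·10771 − 1267·(-6884))/150384 = 20541/6266; β = (163·(-6884) − 1267·(-764))/150384 = -6421/6266.
Residuals: -1080/3133, 73/241, -1433/3133, 1216/3133, -2012/3133, 1567/3133; SSR = 3863/3133.

SSR = 1.2330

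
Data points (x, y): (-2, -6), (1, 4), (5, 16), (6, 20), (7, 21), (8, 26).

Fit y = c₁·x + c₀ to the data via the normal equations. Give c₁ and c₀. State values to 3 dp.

The normal equations are: 179·c₁ + 25·c₀ = 571;  25·c₁ + 6·c₀ = 81.
Eliminating c₀: 6·(row 1) − 25·(row 2) gives 449·c₁ = 6·571 − 25·81 = 1401, so c₁ = 1401/449.
Then c₀ = (81 − 25·(1401/449))/6 = 224/449.

c₁ = 3.120, c₀ = 0.499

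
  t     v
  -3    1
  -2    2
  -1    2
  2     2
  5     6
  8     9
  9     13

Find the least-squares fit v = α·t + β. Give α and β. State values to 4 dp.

Sums needed: Σt·t = 188, Σt = 18, Σ1 = 7.
Moment sums: Σt·v = 214, Σv = 35.
So MᵀM·[α, β]ᵀ = Mᵀv: [[188, 18]; [18, 7]]·[α, β]ᵀ = [214, 35]ᵀ.
Eliminating β: 7·(row 1) − 18·(row 2) gives 992·α = 7·214 − 18·35 = 868, so α = 7/8.
Then β = (35 − 18·(7/8))/7 = 11/4.

α = 0.8750, β = 2.7500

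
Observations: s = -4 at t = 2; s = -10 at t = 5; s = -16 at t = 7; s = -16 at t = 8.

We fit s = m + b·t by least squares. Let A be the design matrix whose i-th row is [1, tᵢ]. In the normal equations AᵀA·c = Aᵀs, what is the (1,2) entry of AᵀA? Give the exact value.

22

Row 1 ↔ basis 1, column 2 ↔ basis t, so (AᵀA)_{1,2} = Σᵢ t = (1)·(2) + (1)·(5) + (1)·(7) + (1)·(8) = 22.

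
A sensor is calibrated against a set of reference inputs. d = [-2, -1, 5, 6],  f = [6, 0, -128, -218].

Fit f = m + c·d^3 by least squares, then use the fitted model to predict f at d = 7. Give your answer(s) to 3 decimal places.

f̂ = -345.942

With design matrix X, XᵀX = [[4, 332]; [332, 62346]] and Xᵀf = [-340, -63136]ᵀ.
Δ = 4·62346 − 332² = 139160.
m = ((-340)·62346 − 332·(-63136))/139160 = -4223/2485; c = (4·(-63136) − 332·(-340))/139160 = -2494/2485.
At d = 7: f̂ = (-4223/2485)·(1) + (-2494/2485)·(343) = -171933/497.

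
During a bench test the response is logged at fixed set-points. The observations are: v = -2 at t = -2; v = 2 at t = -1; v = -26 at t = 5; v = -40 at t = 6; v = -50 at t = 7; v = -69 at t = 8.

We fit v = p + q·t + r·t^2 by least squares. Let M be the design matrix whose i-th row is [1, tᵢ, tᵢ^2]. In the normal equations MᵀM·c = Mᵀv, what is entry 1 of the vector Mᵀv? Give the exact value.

Entry 1 ↔ basis 1, so (Mᵀv)_{1} = Σᵢ vᵢ = (1)·(-2) + (1)·(2) + (1)·(-26) + (1)·(-40) + (1)·(-50) + (1)·(-69) = -185.

-185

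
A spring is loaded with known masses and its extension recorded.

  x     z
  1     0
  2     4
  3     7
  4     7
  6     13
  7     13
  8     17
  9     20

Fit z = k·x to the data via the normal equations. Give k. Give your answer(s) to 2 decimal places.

Sums needed: Σx·x = 260.
And Σx·z = 542.
Normal equations: [[260]]·[k]ᵀ = [542]ᵀ.
Hence k = 542 / 260 ≈ 2.08462.

k = 2.08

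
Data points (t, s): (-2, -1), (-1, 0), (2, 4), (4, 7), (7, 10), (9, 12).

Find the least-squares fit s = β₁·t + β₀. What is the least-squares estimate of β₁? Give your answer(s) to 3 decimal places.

Entries of XᵀX: Σt·t = 155, Σt = 19, Σ1 = 6.
And Σt·s = 216, Σs = 32.
Eliminating β₀: 6·(row 1) − 19·(row 2) gives 569·β₁ = 6·216 − 19·32 = 688, so β₁ = 688/569.
Then β₀ = (32 − 19·(688/569))/6 = 856/569.

β₁ = 1.209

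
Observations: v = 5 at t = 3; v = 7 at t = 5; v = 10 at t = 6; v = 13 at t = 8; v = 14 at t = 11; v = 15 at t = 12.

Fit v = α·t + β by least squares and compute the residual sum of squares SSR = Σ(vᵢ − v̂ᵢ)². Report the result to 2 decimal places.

SSR = 6.15

From the data, Σt·t = 399, Σt = 45, Σ1 = 6.
And Σt·v = 548, Σv = 64.
So XᵀX·[α, β]ᵀ = Xᵀv: [[399, 45]; [45, 6]]·[α, β]ᵀ = [548, 64]ᵀ.
Eliminating β: 6·(row 1) − 45·(row 2) gives 369·α = 6·548 − 45·64 = 408, so α = 136/123.
Then β = (64 − 45·(136/123))/6 = 292/123.
Residuals: -85/123, -37/41, 122/123, 73/41, -22/41, -79/123; SSR = 252/41.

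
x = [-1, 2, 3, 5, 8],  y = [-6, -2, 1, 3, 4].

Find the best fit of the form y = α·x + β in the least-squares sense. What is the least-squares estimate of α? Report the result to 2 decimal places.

α = 1.15

Entries of MᵀM: Σx·x = 103, Σx = 17, Σ1 = 5.
Moment sums: Σx·y = 52, Σy = 0.
MᵀM·[α, β]ᵀ = Mᵀy becomes [[103, 17]; [17, 5]]·[α, β]ᵀ = [52, 0]ᵀ.
det = 103·5 − 17² = 226.
α = (52·5 − 17·0)/226 = 130/113; β = (103·0 − 17·52)/226 = -442/113.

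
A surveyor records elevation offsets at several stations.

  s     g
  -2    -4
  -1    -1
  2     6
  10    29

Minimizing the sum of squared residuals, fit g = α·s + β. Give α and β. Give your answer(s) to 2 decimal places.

α = 2.74, β = 1.33

The normal system AᵀA·[α, β]ᵀ = Aᵀg is [[109, 9]; [9, 4]]·[α, β]ᵀ = [311, 30]ᵀ.
Eliminating β: 4·(row 1) − 9·(row 2) gives 355·α = 4·311 − 9·30 = 974, so α = 974/355.
Then β = (30 − 9·(974/355))/4 = 471/355.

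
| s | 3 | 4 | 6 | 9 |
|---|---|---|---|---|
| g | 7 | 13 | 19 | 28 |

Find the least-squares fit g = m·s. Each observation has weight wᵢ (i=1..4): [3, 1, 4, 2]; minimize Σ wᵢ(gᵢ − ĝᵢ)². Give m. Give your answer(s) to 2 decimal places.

Setting ∂/∂m … = 0 gives: 349·m = 1075.
(Σwᵢ·s·s = 349, Σwᵢ·s·g = 1075.)
Hence m = 1075 / 349 ≈ 3.08023.

m = 3.08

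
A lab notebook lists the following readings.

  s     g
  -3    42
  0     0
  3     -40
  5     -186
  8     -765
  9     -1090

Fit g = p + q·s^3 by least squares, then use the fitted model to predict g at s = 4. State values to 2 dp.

ĝ = -94.98

Setting ∂/∂p … = 0 gives: 6·p + 1366·q = -2039;  1366·p + 810668·q = -1211754.
(Σ1 = 6, Σs^3 = 1366, Σs^3·s^3 = 810668, Σg = -2039, Σs^3·g = -1211754.)
Eliminating q: 810668·(row 1) − 1366·(row 2) gives 2998052·p = 810668·(-2039) − 1366·(-1211754) = 2303912, so p = 575978/749513.
Then q = ((-1211754) − 1366·(575978/749513))/810668 = -2242625/1499026.
At s = 4: ĝ = (575978/749513)·(1) + (-2242625/1499026)·(64) = -71188022/749513.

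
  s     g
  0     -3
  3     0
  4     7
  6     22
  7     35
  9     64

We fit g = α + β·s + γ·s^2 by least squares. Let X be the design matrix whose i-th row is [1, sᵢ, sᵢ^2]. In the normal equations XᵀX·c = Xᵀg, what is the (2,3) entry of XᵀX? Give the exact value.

1379

Row 2 ↔ basis s, column 3 ↔ basis s^2, so (XᵀX)_{2,3} = Σᵢ (s)·(s^2) = (0)·(0) + (3)·(9) + (4)·(16) + (6)·(36) + (7)·(49) + (9)·(81) = 1379.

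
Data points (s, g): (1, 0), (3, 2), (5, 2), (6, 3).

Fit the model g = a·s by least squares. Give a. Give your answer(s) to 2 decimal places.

a = 0.48

The normal equations are: 71·a = 34.
(Σs·s = 71, Σs·g = 34.)
Hence a = 34 / 71 ≈ 0.478873.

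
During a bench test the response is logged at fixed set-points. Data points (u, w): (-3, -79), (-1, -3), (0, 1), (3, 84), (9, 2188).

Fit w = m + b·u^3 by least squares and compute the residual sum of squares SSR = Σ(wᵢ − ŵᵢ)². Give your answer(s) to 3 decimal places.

SSR = 5.038

Normal-equation sums: Σ1 = 5, Σu^3 = 728, Σu^3·u^3 = 532900.
Right-hand side: Σw = 2191, Σu^3·w = 1599456.
Normal equations: [[5, 728]; [728, 532900]]·[m, b]ᵀ = [2191, 1599456]ᵀ.
Δ = 5·532900 − 728² = 2134516.
m = (2191·532900 − 728·1599456)/2134516 = 794983/533629; b = (5·1599456 − 728·2191)/2134516 = 1600558/533629.
Residuals: 263392/533629, -795312/533629, -261354/533629, 814787/533629, -21513/533629; SSR = 2688278/533629.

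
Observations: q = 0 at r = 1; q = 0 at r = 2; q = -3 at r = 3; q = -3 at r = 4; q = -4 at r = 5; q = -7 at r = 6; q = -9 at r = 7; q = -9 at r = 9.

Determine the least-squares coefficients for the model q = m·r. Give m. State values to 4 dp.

The normal equations are: 221·m = -227.
Hence m = -227 / 221 ≈ -1.02715.

m = -1.0271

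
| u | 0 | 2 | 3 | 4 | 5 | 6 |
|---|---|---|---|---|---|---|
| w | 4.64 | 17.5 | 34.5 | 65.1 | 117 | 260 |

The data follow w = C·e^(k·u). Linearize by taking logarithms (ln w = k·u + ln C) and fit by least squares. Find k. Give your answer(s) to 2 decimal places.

k = 0.66

Taking logs, ln w = k·u + ln C, so regress ln w on u.
XᵀX = [[90.0000, 20.0000]; [20.0000, 6]], rhs = [90.2259, 22.4367]ᵀ  (here Σu = 20.0000, Σ(u)² = 90.0000, Σln w = 22.4367, Σu·ln w = 90.2259).
Slope k = (n·Σu·ln w − Σu·Σln w)/(n·Σ(u)² − (Σu)²) = (6·90.2259 − 20.0000·22.4367)/140.0000 = 0.66159; ln C = (Σln w − k·Σu)/n = 1.53414.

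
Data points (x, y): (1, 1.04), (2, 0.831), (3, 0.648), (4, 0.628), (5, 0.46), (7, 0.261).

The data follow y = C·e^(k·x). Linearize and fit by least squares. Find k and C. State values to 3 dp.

Let Y = ln y. Fitting Y = k·x + ln C by least squares:
Sums: Σx = 22.0000, Σ(x)² = 104.0000, Σln y = -3.1647, Σx·ln y = -16.7788.
Normal system: [[104.0000, 22.0000]; [22.0000, 6]]·[k, ln C]ᵀ = [-16.7788, -3.1647]ᵀ.
Δ = 104.0000·6 − (22.0000)² = 140.0000; k = (-16.7788·6 − 22.0000·-3.1647)/140.0000 = -0.22177, ln C = (104.0000·-3.1647 − 22.0000·-16.7788)/140.0000 = 0.28571, so C = exp(0.28571) = 1.33070.

k = -0.222, C = 1.331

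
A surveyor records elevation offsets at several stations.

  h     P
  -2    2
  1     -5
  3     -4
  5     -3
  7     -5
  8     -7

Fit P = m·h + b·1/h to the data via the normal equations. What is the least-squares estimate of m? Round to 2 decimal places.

Forming AᵀA = [[152, 6]; [6, 1014049/705600]] and AᵀP = [-127, -7999/840]ᵀ gives AᵀA·[m, b]ᵀ = AᵀP.
det = 152·(1014049/705600) − 6² = 16091731/88200.
m = ((-127)·(1014049/705600) − 6·(-7999/840))/(16091731/88200) = -88469263/128733848; b = (152·(-7999/840) − 6·(-127))/(16091731/88200) = -60455640/16091731.

m = -0.69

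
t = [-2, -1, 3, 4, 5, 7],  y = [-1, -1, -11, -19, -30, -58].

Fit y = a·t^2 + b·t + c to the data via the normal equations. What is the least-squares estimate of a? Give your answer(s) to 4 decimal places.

a = -1.0943

With design matrix A, AᵀA = [[3380, 550, 104]; [550, 104, 16]; [104, 16, 6]] and Aᵀy = [-4000, -662, -120]ᵀ.
Solving the 3×3 system (Gaussian elimination) gives a = -557/509, b = -362/509, c = 440/509.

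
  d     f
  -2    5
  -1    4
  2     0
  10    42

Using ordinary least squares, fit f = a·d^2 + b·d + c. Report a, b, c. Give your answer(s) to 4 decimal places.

a = 0.5455, b = -1.3512, c = 0.9254

The normal system AᵀA·[a, b, c]ᵀ = Aᵀf is [[10033, 999, 109]; [999, 109, 9]; [109, 9, 4]]·[a, b, c]ᵀ = [4224, 406, 51]ᵀ.
Inverting the 3×3 Gram matrix, [a, b, c]ᵀ = [1067/1956, -881/652, 905/978]ᵀ.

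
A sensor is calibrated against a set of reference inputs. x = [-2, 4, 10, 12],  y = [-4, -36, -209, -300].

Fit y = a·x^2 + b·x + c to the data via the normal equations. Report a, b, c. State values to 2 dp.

Sums needed: Σx^2·x^2 = 31008, Σx^2·x = 2784, Σx^2 = 264, Σx·x = 264, Σx = 24, Σ1 = 4.
Moment sums: Σx^2·y = -64692, Σx·y = -5826, Σy = -549.
Solving the 3×3 system (Gaussian elimination) gives a = -523/264, b = -851/660, c = 68/55.

a = -1.98, b = -1.29, c = 1.24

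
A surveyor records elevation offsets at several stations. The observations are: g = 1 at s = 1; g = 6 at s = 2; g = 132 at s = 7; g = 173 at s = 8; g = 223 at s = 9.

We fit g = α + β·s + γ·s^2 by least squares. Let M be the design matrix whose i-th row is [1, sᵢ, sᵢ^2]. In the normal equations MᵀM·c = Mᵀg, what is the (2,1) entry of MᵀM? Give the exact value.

27

Row 2 ↔ basis s, column 1 ↔ basis 1, so (MᵀM)_{2,1} = Σᵢ s = (1)·(1) + (2)·(1) + (7)·(1) + (8)·(1) + (9)·(1) = 27.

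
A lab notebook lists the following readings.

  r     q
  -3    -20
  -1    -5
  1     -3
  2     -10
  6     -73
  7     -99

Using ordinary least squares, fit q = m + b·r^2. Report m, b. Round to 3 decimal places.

Forming XᵀX = [[6, 100]; [100, 3796]] and Xᵀq = [-210, -7707]ᵀ gives XᵀX·[m, b]ᵀ = Xᵀq.
Eliminating b: 3796·(row 1) − 100·(row 2) gives 12776·m = 3796·(-210) − 100·(-7707) = -26460, so m = -6615/3194.
Then b = ((-7707) − 100·(-6615/3194))/3796 = -12621/6388.

m = -2.071, b = -1.976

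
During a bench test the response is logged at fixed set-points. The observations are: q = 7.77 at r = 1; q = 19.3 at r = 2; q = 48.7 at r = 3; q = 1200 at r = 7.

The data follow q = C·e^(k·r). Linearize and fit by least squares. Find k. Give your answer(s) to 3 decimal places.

k = 0.834

Let Y = ln q. Fitting Y = k·r + ln C by least squares:
Σr = 13.0000, Σ(r)² = 63.0000, Σln q = 15.9861, Σr·ln q = 69.2581.
Equations: 63.0000·k + 13.0000·ln C = 69.2581;  13.0000·k + 4·ln C = 15.9861.
Slope k = (n·Σr·ln q − Σr·Σln q)/(n·Σ(r)² − (Σr)²) = (4·69.2581 − 13.0000·15.9861)/83.0000 = 0.83389; ln C = (Σln q − k·Σr)/n = 1.28640.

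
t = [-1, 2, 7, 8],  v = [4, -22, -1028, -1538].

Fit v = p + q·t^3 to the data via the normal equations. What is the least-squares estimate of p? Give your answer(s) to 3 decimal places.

Compute the Gram sums: Σ1 = 4, Σt^3 = 862, Σt^3·t^3 = 379858.
Right-hand side: Σv = -2584, Σt^3·v = -1140240.
So MᵀM·[p, q]ᵀ = Mᵀv: [[4, 862]; [862, 379858]]·[p, q]ᵀ = [-2584, -1140240]ᵀ.
det = 4·379858 − 862² = 776388.
p = ((-2584)·379858 − 862·(-1140240))/776388 = 333452/194097; q = (4·(-1140240) − 862·(-2584))/776388 = -583388/194097.

p = 1.718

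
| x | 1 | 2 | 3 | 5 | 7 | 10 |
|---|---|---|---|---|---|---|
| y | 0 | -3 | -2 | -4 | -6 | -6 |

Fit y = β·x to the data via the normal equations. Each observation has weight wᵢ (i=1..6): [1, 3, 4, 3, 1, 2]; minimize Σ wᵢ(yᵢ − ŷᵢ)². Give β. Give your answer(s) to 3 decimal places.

β = -0.708

With design matrix A, AᵀWA = [[373]] and AᵀWy = [-264]ᵀ.
Hence β = -264 / 373 ≈ -0.707775.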